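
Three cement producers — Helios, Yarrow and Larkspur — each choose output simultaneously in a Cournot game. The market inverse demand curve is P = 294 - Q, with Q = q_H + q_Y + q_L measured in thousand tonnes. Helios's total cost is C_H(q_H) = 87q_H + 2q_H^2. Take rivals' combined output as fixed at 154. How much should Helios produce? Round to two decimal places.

With rivals' combined output fixed at 154, Helios's profit is π_H = (294 - 154 - q_H)q_H - (87q_H + 2q_H²) = (140 - q_H)q_H - (87q_H + 2q_H²).
∂π_H/∂q_H = 53 - 6q_H = 0, so q_H = 53/6.

8.83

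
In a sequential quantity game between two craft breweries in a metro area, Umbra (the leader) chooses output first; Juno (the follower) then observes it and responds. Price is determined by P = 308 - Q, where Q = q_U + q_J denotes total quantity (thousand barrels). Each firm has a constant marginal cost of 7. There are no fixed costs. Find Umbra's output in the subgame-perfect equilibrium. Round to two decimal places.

150.50

The follower Juno best-responds to any q_U: π_J = (308 - Q)q_J - 7q_J.
Follower FOC: 301 - q_U - 2q_J = 0, so q_J(q_U) = (301 - q_U)/2.
The leader anticipates this reaction. Substituting into P = 308 - Q gives P = 315/2 - (1/2)q_U, so π_U = (315/2 - (1/2)q_U)q_U - 7q_U.
Leader FOC: 301/2 - q_U = 0, so q_U = 301/2.
Then q_J = (301 - 301/2)/2 = 301/4.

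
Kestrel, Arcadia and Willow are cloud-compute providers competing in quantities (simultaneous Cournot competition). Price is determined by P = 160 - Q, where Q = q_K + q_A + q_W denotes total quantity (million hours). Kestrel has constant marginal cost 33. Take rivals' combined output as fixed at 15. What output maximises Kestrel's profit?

56

With rivals' combined output fixed at 15, Kestrel's profit is π_K = (160 - 15 - q_K)q_K - (33q_K) = (145 - q_K)q_K - (33q_K).
∂π_K/∂q_K = 112 - 2q_K = 0, so q_K = 56.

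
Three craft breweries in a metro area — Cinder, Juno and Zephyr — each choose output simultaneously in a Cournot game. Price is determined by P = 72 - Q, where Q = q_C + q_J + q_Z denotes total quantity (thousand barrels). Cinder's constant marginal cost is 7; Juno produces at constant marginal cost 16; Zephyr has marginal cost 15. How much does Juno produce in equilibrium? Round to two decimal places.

11.50

Cinder's profit: π_C = (72 - Q)q_C - (7q_C). Setting ∂π_C/∂q_C = 0: 65 - 2q_C - (q_J + q_Z) = 0.
Juno's profit: π_J = (72 - Q)q_J - (16q_J). Setting ∂π_J/∂q_J = 0: 56 - 2q_J - (q_C + q_Z) = 0.
Zephyr's profit: π_Z = (72 - Q)q_Z - (15q_Z). Setting ∂π_Z/∂q_Z = 0: 57 - 2q_Z - (q_C + q_J) = 0.
Adding the 3 conditions: 178 − 2Q − 2Q = 0, i.e. Q = 89/2.
Back-substituting: q_C = (65 − 89/2) = 41/2, q_J = (56 − 89/2) = 23/2, q_Z = (57 − 89/2) = 25/2.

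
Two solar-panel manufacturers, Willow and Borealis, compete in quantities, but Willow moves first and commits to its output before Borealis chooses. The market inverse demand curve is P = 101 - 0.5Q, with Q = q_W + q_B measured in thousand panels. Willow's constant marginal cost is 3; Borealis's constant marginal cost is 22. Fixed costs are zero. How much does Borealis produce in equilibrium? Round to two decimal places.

20.50

The follower Borealis best-responds to any q_W: π_B = (101 - 0.5Q)q_B - 22q_B.
Follower FOC: 79 - (1/2)q_W - q_B = 0, so q_B(q_W) = (79 - (1/2)q_W).
Willow substitutes q_B(q_W) into its own profit: π_W = q_W(101 - (1/2)q_W - (79 - (1/2)q_W)/2) - 3q_W = (123/2 - (1/4)q_W)q_W - 3q_W.
Leader FOC: 117/2 - (1/2)q_W = 0, so q_W = 117.
Then q_B = (79 - (1/2)·117) = 41/2.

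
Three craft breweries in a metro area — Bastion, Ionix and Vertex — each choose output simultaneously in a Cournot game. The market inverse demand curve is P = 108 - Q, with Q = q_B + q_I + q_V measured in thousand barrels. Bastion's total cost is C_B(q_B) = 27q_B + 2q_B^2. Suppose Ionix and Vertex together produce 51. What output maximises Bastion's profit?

With rivals' combined output fixed at 51, Bastion's profit is π_B = (108 - 51 - q_B)q_B - (27q_B + 2q_B²) = (57 - q_B)q_B - (27q_B + 2q_B²).
∂π_B/∂q_B = 30 - 6q_B = 0, so q_B = 5.

5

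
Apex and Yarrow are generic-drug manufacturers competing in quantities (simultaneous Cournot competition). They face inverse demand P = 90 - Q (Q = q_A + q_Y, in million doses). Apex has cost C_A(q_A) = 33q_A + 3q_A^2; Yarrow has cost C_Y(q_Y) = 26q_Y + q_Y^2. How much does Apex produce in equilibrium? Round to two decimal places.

5.29

Apex's profit: π_A = (90 - Q)q_A - (33q_A + 3q_A²). Setting ∂π_A/∂q_A = 0: 57 - 8q_A - (q_Y) = 0.
Yarrow's profit: π_Y = (90 - Q)q_Y - (26q_Y + q_Y²). Setting ∂π_Y/∂q_Y = 0: 64 - 4q_Y - (q_A) = 0.
Best responses: q_A = (57 - q_Y)/8, q_Y = (64 - q_A)/4.
Substituting one into the other gives q_A = 164/31 and q_Y = 455/31.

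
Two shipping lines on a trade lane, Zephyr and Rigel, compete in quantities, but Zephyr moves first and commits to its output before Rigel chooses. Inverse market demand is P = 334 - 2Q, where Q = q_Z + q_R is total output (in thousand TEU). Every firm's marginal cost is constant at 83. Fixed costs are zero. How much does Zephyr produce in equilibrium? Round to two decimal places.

62.75

The follower Rigel best-responds to any q_Z: π_R = (334 - 2Q)q_R - 83q_R.
∂π_R/∂q_R = 251 - 2q_Z - 4q_R = 0 gives the reaction function q_R = (251 - 2q_Z)/4.
Zephyr substitutes q_R(q_Z) into its own profit: π_Z = q_Z(334 - 2q_Z - (251 - 2q_Z)/2) - 83q_Z = (417/2 - q_Z)q_Z - 83q_Z.
Maximising: ∂π_Z/∂q_Z = 251/2 - 2q_Z = 0, giving q_Z = 251/4.
Then q_R = (251 - 2·(251/4))/4 = 251/8.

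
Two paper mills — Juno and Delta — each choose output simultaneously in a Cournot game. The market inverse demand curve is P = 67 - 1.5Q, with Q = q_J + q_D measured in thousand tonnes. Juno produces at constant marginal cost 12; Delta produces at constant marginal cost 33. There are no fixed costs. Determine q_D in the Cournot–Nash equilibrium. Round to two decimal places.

2.89

Juno's profit: π_J = (67 - 1.5Q)q_J - (12q_J). Setting ∂π_J/∂q_J = 0: 55 - 3q_J - (3/2)(q_D) = 0.
Delta's first-order condition: 34 - 3q_D - (3/2)(q_J) = 0.
Rearranging gives the reaction functions q_J = (55 - (3/2)q_D)/3 and q_D = (34 - (3/2)q_J)/3.
Solving the pair: q_J = 152/9, q_D = 26/9.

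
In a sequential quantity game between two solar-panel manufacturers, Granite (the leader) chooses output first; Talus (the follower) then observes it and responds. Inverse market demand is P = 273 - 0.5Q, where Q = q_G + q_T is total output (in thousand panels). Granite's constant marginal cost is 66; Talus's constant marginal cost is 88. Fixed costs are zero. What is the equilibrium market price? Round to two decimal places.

The follower Talus best-responds to any q_G: π_T = (273 - 0.5Q)q_T - 88q_T.
Setting the follower's marginal profit to zero, 185 - (1/2)q_G - q_T = 0, i.e. q_T = (185 - (1/2)q_G).
The leader anticipates this reaction. Substituting into P = 273 - 0.5Q gives P = 361/2 - (1/4)q_G, so π_G = (361/2 - (1/4)q_G)q_G - 66q_G.
The leader's first-order condition 229/2 - (1/2)q_G = 0 yields q_G = 229.
Then q_T = (185 - (1/2)·229) = 141/2.
Total output Q = 599/2, so price P = 273 - (1/2)·(599/2) = 493/4.

123.25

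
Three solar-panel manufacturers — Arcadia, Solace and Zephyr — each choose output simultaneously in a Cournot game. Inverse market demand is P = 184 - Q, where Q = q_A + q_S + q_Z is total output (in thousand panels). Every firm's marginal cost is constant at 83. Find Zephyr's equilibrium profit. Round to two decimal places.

A representative firm's profit is π_i = q_i(184 - Q) - 83q_i.
Setting ∂π_i/∂q_i = 0 with rivals' quantities fixed: 101 - 2q_i - Σ_{j≠i} q_j = 0.
With identical firms every q_j equals q_i, so Σ_{j≠i} q_j = 2q_i and 101 = 4q_i, giving q_i = 101/4.
Price P = 184 - 303/4 = 433/4.
Zephyr's profit: (433/4 - 83)·(101/4) = 637.5625.

637.56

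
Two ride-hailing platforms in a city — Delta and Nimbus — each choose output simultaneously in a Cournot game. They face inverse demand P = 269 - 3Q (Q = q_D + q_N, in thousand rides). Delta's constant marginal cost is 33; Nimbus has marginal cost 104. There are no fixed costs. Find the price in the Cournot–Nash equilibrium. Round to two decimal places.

135.33

Delta's profit: π_D = (269 - 3Q)q_D - (33q_D). Setting ∂π_D/∂q_D = 0: 236 - 6q_D - 3(q_N) = 0.
Nimbus's first-order condition: 165 - 6q_N - 3(q_D) = 0.
So q_D = (236 - 3q_N)/6 and q_N = (165 - 3q_D)/6.
Substituting one into the other gives q_D = 307/9 and q_N = 94/9.
Total output Q = 401/9, so price P = 269 - 3·(401/9) = 406/3.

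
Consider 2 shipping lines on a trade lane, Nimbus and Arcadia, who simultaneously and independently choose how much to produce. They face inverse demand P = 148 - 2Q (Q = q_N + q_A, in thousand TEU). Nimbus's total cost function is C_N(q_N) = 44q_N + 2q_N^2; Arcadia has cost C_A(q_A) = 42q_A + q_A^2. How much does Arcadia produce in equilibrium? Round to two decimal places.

Nimbus's profit: π_N = (148 - 2Q)q_N - (44q_N + 2q_N²). Setting ∂π_N/∂q_N = 0: 104 - 8q_N - 2(q_A) = 0.
Arcadia's first-order condition: 106 - 6q_A - 2(q_N) = 0.
So q_N = (104 - 2q_A)/8 and q_A = (106 - 2q_N)/6.
Substituting one into the other gives q_N = 103/11 and q_A = 160/11.

14.55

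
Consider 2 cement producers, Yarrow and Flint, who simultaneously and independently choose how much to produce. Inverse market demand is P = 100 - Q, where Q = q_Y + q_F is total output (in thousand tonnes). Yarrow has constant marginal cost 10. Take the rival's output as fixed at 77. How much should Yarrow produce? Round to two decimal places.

6.50

With the rival's output fixed at 77, Yarrow's profit is π_Y = (100 - 77 - q_Y)q_Y - (10q_Y) = (23 - q_Y)q_Y - (10q_Y).
∂π_Y/∂q_Y = 13 - 2q_Y = 0, so q_Y = 13/2.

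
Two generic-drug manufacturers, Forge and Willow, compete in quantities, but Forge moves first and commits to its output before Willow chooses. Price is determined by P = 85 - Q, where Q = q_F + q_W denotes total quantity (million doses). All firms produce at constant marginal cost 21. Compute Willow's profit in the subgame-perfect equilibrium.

256

Solve by backward induction. Given q_F, the follower Willow maximises π_W = (85 - q_F - q_W)q_W - 21q_W.
Follower FOC: 64 - q_F - 2q_W = 0, so q_W(q_F) = (64 - q_F)/2.
The leader anticipates this reaction. Substituting into P = 85 - Q gives P = 53 - (1/2)q_F, so π_F = (53 - (1/2)q_F)q_F - 21q_F.
The leader's first-order condition 32 - q_F = 0 yields q_F = 32.
Then q_W = (64 - 32)/2 = 16.
Price P = 85 - 48 = 37.
Willow's profit: (37 - 21)·16 = 256.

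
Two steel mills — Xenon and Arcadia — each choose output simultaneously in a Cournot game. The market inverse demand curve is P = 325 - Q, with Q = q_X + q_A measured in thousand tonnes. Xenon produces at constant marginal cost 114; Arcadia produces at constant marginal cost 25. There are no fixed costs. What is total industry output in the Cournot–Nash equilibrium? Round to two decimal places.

170.33

Xenon's profit: π_X = (325 - Q)q_X - (114q_X). Setting ∂π_X/∂q_X = 0: 211 - 2q_X - (q_A) = 0.
Arcadia's profit: π_A = (325 - Q)q_A - (25q_A). Setting ∂π_A/∂q_A = 0: 300 - 2q_A - (q_X) = 0.
Best responses: q_X = (211 - q_A)/2, q_A = (300 - q_X)/2.
Solving the pair: q_X = 122/3, q_A = 389/3.
Total output Q = 122/3 + 389/3 = 511/3.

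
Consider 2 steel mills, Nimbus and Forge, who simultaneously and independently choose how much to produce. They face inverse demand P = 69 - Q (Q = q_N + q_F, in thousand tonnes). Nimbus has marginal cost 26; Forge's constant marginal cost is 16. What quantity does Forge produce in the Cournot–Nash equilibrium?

Nimbus's profit: π_N = (69 - Q)q_N - (26q_N). Setting ∂π_N/∂q_N = 0: 43 - 2q_N - (q_F) = 0.
Forge's profit: π_F = (69 - Q)q_F - (16q_F). Setting ∂π_F/∂q_F = 0: 53 - 2q_F - (q_N) = 0.
Rearranging gives the reaction functions q_N = (43 - q_F)/2 and q_F = (53 - q_N)/2.
Solving the pair: q_N = 11, q_F = 21.

21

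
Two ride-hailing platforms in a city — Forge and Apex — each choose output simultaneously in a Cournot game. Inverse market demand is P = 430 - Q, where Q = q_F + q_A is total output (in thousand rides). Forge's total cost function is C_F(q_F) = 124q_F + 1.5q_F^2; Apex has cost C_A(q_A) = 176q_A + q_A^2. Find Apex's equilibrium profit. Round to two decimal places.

Forge's profit: π_F = (430 - Q)q_F - (124q_F + (3/2)q_F²). Setting ∂π_F/∂q_F = 0: 306 - 5q_F - (q_A) = 0.
Apex's first-order condition: 254 - 4q_A - (q_F) = 0.
Rearranging gives the reaction functions q_F = (306 - q_A)/5 and q_A = (254 - q_F)/4.
Substituting one into the other gives q_F = 970/19 and q_A = 964/19.
Price P = 430 - 1934/19 = 328.2105.
Apex's profit: 328.2105·(964/19) - 176·(964/19) - (964/19)² = 5148.4543.

5148.45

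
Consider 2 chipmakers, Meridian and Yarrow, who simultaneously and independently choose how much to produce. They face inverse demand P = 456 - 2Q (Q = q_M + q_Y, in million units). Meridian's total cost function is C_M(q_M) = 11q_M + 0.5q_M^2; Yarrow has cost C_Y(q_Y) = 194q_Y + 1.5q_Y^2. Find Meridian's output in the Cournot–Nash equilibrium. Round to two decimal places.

83.58

Meridian's profit: π_M = (456 - 2Q)q_M - (11q_M + (1/2)q_M²). Setting ∂π_M/∂q_M = 0: 445 - 5q_M - 2(q_Y) = 0.
Yarrow's profit: π_Y = (456 - 2Q)q_Y - (194q_Y + (3/2)q_Y²). Setting ∂π_Y/∂q_Y = 0: 262 - 7q_Y - 2(q_M) = 0.
Rearranging gives the reaction functions q_M = (445 - 2q_Y)/5 and q_Y = (262 - 2q_M)/7.
Solving the pair: q_M = 83.5806, q_Y = 420/31.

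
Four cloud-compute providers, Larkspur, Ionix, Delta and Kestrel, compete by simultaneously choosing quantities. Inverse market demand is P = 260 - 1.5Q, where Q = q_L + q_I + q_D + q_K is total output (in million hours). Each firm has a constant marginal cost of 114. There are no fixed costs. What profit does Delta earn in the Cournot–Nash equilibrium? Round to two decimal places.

568.43

A representative firm's profit is π_i = q_i(260 - 1.5Q) - 114q_i.
Setting ∂π_i/∂q_i = 0 with rivals' quantities fixed: 146 - 3q_i - (3/2)·Σ_{j≠i} q_j = 0.
By symmetry each firm produces the same amount; substituting Σ_{j≠i} q_j = 3q_i yields q_i = 146/(15/2) = 292/15.
Price P = 260 - (3/2)·(1168/15) = 716/5.
Delta's profit: (716/5 - 114)·(292/15) = 568.4267.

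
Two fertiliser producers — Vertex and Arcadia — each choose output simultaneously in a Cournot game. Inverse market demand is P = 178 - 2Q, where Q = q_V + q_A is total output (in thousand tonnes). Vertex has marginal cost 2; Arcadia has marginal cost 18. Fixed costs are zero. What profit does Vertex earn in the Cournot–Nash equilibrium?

2048

Vertex's profit: π_V = (178 - 2Q)q_V - (2q_V). Setting ∂π_V/∂q_V = 0: 176 - 4q_V - 2(q_A) = 0.
Arcadia's first-order condition: 160 - 4q_A - 2(q_V) = 0.
So q_V = (176 - 2q_A)/4 and q_A = (160 - 2q_V)/4.
Substituting one into the other gives q_V = 32 and q_A = 24.
Price P = 178 - 2·56 = 66.
Vertex's profit: (66 - 2)·32 = 2048.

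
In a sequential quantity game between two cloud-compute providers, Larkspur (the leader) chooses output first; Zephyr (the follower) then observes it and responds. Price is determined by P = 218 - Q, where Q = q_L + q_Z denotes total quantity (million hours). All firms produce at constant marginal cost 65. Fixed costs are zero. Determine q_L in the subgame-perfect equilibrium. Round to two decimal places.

Solve by backward induction. Given q_L, the follower Zephyr maximises π_Z = (218 - q_L - q_Z)q_Z - 65q_Z.
∂π_Z/∂q_Z = 153 - q_L - 2q_Z = 0 gives the reaction function q_Z = (153 - q_L)/2.
The leader anticipates this reaction. Substituting into P = 218 - Q gives P = 283/2 - (1/2)q_L, so π_L = (283/2 - (1/2)q_L)q_L - 65q_L.
The leader's first-order condition 153/2 - q_L = 0 yields q_L = 153/2.
Then q_Z = (153 - 153/2)/2 = 153/4.

76.50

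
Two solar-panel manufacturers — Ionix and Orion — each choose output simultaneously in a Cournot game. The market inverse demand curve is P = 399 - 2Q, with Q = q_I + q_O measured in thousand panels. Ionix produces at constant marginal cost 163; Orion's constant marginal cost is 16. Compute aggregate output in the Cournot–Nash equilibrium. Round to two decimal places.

103.17

Ionix's profit: π_I = (399 - 2Q)q_I - (163q_I). Setting ∂π_I/∂q_I = 0: 236 - 4q_I - 2(q_O) = 0.
Orion's first-order condition: 383 - 4q_O - 2(q_I) = 0.
Rearranging gives the reaction functions q_I = (236 - 2q_O)/4 and q_O = (383 - 2q_I)/4.
Solving the pair: q_I = 89/6, q_O = 265/3.
Total output Q = 89/6 + 265/3 = 619/6.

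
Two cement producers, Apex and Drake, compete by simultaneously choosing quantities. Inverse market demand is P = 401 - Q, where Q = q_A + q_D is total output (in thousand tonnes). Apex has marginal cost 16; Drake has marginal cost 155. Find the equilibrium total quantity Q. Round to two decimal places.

210.33

Apex's profit: π_A = (401 - Q)q_A - (16q_A). Setting ∂π_A/∂q_A = 0: 385 - 2q_A - (q_D) = 0.
Drake's profit: π_D = (401 - Q)q_D - (155q_D). Setting ∂π_D/∂q_D = 0: 246 - 2q_D - (q_A) = 0.
Rearranging gives the reaction functions q_A = (385 - q_D)/2 and q_D = (246 - q_A)/2.
Substituting one into the other gives q_A = 524/3 and q_D = 107/3.
Total output Q = 524/3 + 107/3 = 631/3.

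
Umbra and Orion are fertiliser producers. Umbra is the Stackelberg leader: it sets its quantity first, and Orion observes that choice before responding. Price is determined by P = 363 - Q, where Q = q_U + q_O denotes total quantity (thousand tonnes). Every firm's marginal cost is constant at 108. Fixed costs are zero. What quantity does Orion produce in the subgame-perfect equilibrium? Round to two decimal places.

Solve by backward induction. Given q_U, the follower Orion maximises π_O = (363 - q_U - q_O)q_O - 108q_O.
Follower FOC: 255 - q_U - 2q_O = 0, so q_O(q_U) = (255 - q_U)/2.
Umbra substitutes q_O(q_U) into its own profit: π_U = q_U(363 - q_U - (255 - q_U)/2) - 108q_U = (471/2 - (1/2)q_U)q_U - 108q_U.
The leader's first-order condition 255/2 - q_U = 0 yields q_U = 255/2.
Then q_O = (255 - 255/2)/2 = 255/4.

63.75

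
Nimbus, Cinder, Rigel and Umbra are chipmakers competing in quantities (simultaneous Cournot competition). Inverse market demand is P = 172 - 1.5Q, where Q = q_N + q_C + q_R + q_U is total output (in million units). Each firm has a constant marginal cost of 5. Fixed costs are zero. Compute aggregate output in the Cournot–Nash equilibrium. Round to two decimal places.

89.07

A representative firm's profit is π_i = q_i(172 - 1.5Q) - 5q_i.
Setting ∂π_i/∂q_i = 0 with rivals' quantities fixed: 167 - 3q_i - (3/2)·Σ_{j≠i} q_j = 0.
By symmetry each firm produces the same amount; substituting Σ_{j≠i} q_j = 3q_i yields q_i = 167/(15/2) = 334/15.
Total output Q = 334/15 + 334/15 + 334/15 + 334/15 = 1336/15.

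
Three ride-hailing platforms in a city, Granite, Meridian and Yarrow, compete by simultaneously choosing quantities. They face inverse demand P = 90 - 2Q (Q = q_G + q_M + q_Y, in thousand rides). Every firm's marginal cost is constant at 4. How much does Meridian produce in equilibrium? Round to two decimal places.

Each firm earns π_i = (90 - 2Q)q_i - 4q_i.
Setting ∂π_i/∂q_i = 0 with rivals' quantities fixed: 86 - 4q_i - 2·Σ_{j≠i} q_j = 0.
By symmetry each firm produces the same amount; substituting Σ_{j≠i} q_j = 2q_i yields q_i = 86/8 = 43/4.

10.75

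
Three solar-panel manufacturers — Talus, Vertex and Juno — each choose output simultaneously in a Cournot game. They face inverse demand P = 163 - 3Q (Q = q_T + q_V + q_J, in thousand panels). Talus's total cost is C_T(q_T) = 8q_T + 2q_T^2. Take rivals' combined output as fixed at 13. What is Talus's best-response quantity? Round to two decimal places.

11.60

With rivals' combined output fixed at 13, Talus's profit is π_T = (163 - 3·13 - 3q_T)q_T - (8q_T + 2q_T²) = (124 - 3q_T)q_T - (8q_T + 2q_T²).
∂π_T/∂q_T = 116 - 10q_T = 0, so q_T = 58/5.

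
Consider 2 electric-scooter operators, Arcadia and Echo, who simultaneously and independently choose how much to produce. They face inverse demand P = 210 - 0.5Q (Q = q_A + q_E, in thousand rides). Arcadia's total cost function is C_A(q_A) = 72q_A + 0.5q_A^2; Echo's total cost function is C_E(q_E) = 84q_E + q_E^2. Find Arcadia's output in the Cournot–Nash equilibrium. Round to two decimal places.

Arcadia's profit: π_A = (210 - 0.5Q)q_A - (72q_A + (1/2)q_A²). Setting ∂π_A/∂q_A = 0: 138 - 2q_A - (1/2)(q_E) = 0.
Echo's profit: π_E = (210 - 0.5Q)q_E - (84q_E + q_E²). Setting ∂π_E/∂q_E = 0: 126 - 3q_E - (1/2)(q_A) = 0.
So q_A = (138 - (1/2)q_E)/2 and q_E = (126 - (1/2)q_A)/3.
Solving the pair: q_A = 1404/23, q_E = 732/23.

61.04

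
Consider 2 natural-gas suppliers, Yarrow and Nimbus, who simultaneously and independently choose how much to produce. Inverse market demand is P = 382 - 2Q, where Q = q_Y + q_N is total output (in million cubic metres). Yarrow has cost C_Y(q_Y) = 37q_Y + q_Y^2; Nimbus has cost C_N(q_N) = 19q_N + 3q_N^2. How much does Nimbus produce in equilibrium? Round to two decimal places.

26.57

Yarrow's profit: π_Y = (382 - 2Q)q_Y - (37q_Y + q_Y²). Setting ∂π_Y/∂q_Y = 0: 345 - 6q_Y - 2(q_N) = 0.
Nimbus's profit: π_N = (382 - 2Q)q_N - (19q_N + 3q_N²). Setting ∂π_N/∂q_N = 0: 363 - 10q_N - 2(q_Y) = 0.
Rearranging gives the reaction functions q_Y = (345 - 2q_N)/6 and q_N = (363 - 2q_Y)/10.
Solving the pair: q_Y = 681/14, q_N = 186/7.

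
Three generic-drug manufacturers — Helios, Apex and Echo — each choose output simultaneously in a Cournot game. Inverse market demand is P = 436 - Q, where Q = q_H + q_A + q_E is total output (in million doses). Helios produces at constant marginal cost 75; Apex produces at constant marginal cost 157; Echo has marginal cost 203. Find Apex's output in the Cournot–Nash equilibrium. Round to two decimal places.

60.75

Helios's profit: π_H = (436 - Q)q_H - (75q_H). Setting ∂π_H/∂q_H = 0: 361 - 2q_H - (q_A + q_E) = 0.
Apex's profit: π_A = (436 - Q)q_A - (157q_A). Setting ∂π_A/∂q_A = 0: 279 - 2q_A - (q_H + q_E) = 0.
Echo's first-order condition: 233 - 2q_E - (q_H + q_A) = 0.
Summing all 3 equations gives 873 − 4Q = 0, hence Q = 873/4.
Back-substituting: q_H = (361 − 873/4) = 571/4, q_A = (279 − 873/4) = 243/4, q_E = (233 − 873/4) = 59/4.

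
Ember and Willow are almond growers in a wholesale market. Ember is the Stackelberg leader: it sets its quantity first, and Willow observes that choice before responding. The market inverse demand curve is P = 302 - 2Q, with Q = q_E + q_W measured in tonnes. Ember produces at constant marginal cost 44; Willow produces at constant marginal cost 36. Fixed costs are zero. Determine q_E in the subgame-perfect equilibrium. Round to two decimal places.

62.50

The follower Willow best-responds to any q_E: π_W = (302 - 2Q)q_W - 36q_W.
Follower FOC: 266 - 2q_E - 4q_W = 0, so q_W(q_E) = (266 - 2q_E)/4.
Ember substitutes q_W(q_E) into its own profit: π_E = q_E(302 - 2q_E - (266 - 2q_E)/2) - 44q_E = (169 - q_E)q_E - 44q_E.
The leader's first-order condition 125 - 2q_E = 0 yields q_E = 125/2.
Then q_W = (266 - 2·(125/2))/4 = 141/4.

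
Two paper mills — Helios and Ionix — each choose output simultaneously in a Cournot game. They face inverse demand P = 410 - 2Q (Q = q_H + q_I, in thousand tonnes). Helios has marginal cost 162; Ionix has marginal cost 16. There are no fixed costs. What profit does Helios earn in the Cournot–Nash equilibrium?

Helios's profit: π_H = (410 - 2Q)q_H - (162q_H). Setting ∂π_H/∂q_H = 0: 248 - 4q_H - 2(q_I) = 0.
Ionix's profit: π_I = (410 - 2Q)q_I - (16q_I). Setting ∂π_I/∂q_I = 0: 394 - 4q_I - 2(q_H) = 0.
Best responses: q_H = (248 - 2q_I)/4, q_I = (394 - 2q_H)/4.
Solving the pair: q_H = 17, q_I = 90.
Price P = 410 - 2·107 = 196.
Helios's profit: (196 - 162)·17 = 578.

578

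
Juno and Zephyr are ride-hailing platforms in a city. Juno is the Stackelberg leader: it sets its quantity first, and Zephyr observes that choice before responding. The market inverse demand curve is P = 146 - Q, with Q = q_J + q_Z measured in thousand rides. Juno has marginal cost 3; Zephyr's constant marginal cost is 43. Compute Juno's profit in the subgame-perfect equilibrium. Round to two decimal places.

4186.13

Solve by backward induction. Given q_J, the follower Zephyr maximises π_Z = (146 - q_J - q_Z)q_Z - 43q_Z.
Follower FOC: 103 - q_J - 2q_Z = 0, so q_Z(q_J) = (103 - q_J)/2.
Juno substitutes q_Z(q_J) into its own profit: π_J = q_J(146 - q_J - (103 - q_J)/2) - 3q_J = (189/2 - (1/2)q_J)q_J - 3q_J.
Leader FOC: 183/2 - q_J = 0, so q_J = 183/2.
Then q_Z = (103 - 183/2)/2 = 23/4.
Price P = 146 - 389/4 = 195/4.
Juno's profit: (195/4 - 3)·(183/2) = 4186.1250.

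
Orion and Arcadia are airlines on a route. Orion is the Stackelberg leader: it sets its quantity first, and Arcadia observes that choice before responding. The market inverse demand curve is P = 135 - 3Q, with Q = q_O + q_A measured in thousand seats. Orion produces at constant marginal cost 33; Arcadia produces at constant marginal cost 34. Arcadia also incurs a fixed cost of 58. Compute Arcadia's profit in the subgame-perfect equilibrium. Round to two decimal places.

146.19

Solve by backward induction. Given q_O, the follower Arcadia maximises π_A = (135 - 3q_O - 3q_A)q_A - 34q_A.
Follower FOC: 101 - 3q_O - 6q_A = 0, so q_A(q_O) = (101 - 3q_O)/6.
Orion substitutes q_A(q_O) into its own profit: π_O = q_O(135 - 3q_O - (101 - 3q_O)/2) - 33q_O = (169/2 - (3/2)q_O)q_O - 33q_O.
The leader's first-order condition 103/2 - 3q_O = 0 yields q_O = 103/6.
Then q_A = (101 - 3·(103/6))/6 = 33/4.
Price P = 135 - 3·(305/12) = 235/4.
Arcadia's profit: (235/4 - 34)·(33/4) - 58 = 146.1875.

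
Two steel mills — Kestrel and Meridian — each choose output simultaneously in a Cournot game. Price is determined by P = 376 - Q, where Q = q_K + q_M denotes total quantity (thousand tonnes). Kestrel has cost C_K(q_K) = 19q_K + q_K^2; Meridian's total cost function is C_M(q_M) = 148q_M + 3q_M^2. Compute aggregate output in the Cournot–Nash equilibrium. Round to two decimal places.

Kestrel's profit: π_K = (376 - Q)q_K - (19q_K + q_K²). Setting ∂π_K/∂q_K = 0: 357 - 4q_K - (q_M) = 0.
Meridian's first-order condition: 228 - 8q_M - (q_K) = 0.
So q_K = (357 - q_M)/4 and q_M = (228 - q_K)/8.
Solving the pair: q_K = 84.7742, q_M = 555/31.
Total output Q = 84.7742 + 555/31 = 102.6774.

102.68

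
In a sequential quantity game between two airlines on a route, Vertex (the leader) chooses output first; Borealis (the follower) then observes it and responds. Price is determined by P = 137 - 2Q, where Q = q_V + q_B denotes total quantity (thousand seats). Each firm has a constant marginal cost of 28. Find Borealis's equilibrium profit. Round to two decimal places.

The follower Borealis best-responds to any q_V: π_B = (137 - 2Q)q_B - 28q_B.
Setting the follower's marginal profit to zero, 109 - 2q_V - 4q_B = 0, i.e. q_B = (109 - 2q_V)/4.
The leader anticipates this reaction. Substituting into P = 137 - 2Q gives P = 165/2 - q_V, so π_V = (165/2 - q_V)q_V - 28q_V.
Maximising: ∂π_V/∂q_V = 109/2 - 2q_V = 0, giving q_V = 109/4.
Then q_B = (109 - 2·(109/4))/4 = 109/8.
Price P = 137 - 2·(327/8) = 221/4.
Borealis's profit: (221/4 - 28)·(109/8) = 371.2813.

371.28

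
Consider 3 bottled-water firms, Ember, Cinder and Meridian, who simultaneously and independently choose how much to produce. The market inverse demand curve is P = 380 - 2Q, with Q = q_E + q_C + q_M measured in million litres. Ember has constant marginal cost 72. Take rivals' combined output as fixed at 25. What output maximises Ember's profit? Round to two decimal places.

64.50

With rivals' combined output fixed at 25, Ember's profit is π_E = (380 - 2·25 - 2q_E)q_E - (72q_E) = (330 - 2q_E)q_E - (72q_E).
∂π_E/∂q_E = 258 - 4q_E = 0, so q_E = 129/2.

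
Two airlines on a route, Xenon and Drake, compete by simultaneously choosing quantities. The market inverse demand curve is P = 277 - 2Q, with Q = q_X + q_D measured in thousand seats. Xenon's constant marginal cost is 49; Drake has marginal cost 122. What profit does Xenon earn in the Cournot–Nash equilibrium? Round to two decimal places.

5033.39

Xenon's profit: π_X = (277 - 2Q)q_X - (49q_X). Setting ∂π_X/∂q_X = 0: 228 - 4q_X - 2(q_D) = 0.
Drake's first-order condition: 155 - 4q_D - 2(q_X) = 0.
Rearranging gives the reaction functions q_X = (228 - 2q_D)/4 and q_D = (155 - 2q_X)/4.
Substituting one into the other gives q_X = 301/6 and q_D = 41/3.
Price P = 277 - 2·(383/6) = 448/3.
Xenon's profit: (448/3 - 49)·(301/6) = 5033.3889.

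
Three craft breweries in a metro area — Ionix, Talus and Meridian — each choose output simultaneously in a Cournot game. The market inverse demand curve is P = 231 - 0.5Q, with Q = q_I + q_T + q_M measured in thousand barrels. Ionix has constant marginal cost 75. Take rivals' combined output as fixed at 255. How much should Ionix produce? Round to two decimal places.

28.50

With rivals' combined output fixed at 255, Ionix's profit is π_I = (231 - (1/2)·255 - (1/2)q_I)q_I - (75q_I) = (207/2 - (1/2)q_I)q_I - (75q_I).
∂π_I/∂q_I = 57/2 - q_I = 0, so q_I = 57/2.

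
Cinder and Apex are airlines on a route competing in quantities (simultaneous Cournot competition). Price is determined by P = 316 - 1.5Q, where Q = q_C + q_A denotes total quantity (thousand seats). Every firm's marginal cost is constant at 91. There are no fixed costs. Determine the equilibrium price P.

A representative firm's profit is π_i = q_i(316 - 1.5Q) - 91q_i.
Setting ∂π_i/∂q_i = 0 with rivals' quantities fixed: 225 - 3q_i - (3/2)q_j = 0.
By symmetry each firm produces the same amount; substituting q_j = q_i yields q_i = 225/(9/2) = 50.
Total output Q = 100, so price P = 316 - (3/2)·100 = 166.

166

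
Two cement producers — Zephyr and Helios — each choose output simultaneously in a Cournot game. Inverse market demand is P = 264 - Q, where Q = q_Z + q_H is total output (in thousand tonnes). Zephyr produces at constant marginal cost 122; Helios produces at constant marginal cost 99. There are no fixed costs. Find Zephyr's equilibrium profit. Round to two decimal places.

Zephyr's profit: π_Z = (264 - Q)q_Z - (122q_Z). Setting ∂π_Z/∂q_Z = 0: 142 - 2q_Z - (q_H) = 0.
Helios's profit: π_H = (264 - Q)q_H - (99q_H). Setting ∂π_H/∂q_H = 0: 165 - 2q_H - (q_Z) = 0.
Rearranging gives the reaction functions q_Z = (142 - q_H)/2 and q_H = (165 - q_Z)/2.
Substituting one into the other gives q_Z = 119/3 and q_H = 188/3.
Price P = 264 - 307/3 = 485/3.
Zephyr's profit: (485/3 - 122)·(119/3) = 1573.4444.

1573.44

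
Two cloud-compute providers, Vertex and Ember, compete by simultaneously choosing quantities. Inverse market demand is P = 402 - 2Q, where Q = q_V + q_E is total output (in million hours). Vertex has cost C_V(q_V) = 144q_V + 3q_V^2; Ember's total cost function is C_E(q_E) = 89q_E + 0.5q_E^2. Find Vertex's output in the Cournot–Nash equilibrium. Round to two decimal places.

14.43

Vertex's profit: π_V = (402 - 2Q)q_V - (144q_V + 3q_V²). Setting ∂π_V/∂q_V = 0: 258 - 10q_V - 2(q_E) = 0.
Ember's first-order condition: 313 - 5q_E - 2(q_V) = 0.
Rearranging gives the reaction functions q_V = (258 - 2q_E)/10 and q_E = (313 - 2q_V)/5.
Substituting one into the other gives q_V = 332/23 and q_E = 1307/23.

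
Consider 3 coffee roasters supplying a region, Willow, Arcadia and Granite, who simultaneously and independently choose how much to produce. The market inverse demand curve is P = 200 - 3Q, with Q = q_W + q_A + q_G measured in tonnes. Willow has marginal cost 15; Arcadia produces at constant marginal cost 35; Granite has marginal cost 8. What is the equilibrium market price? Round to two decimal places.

64.50

Willow's profit: π_W = (200 - 3Q)q_W - (15q_W). Setting ∂π_W/∂q_W = 0: 185 - 6q_W - 3(q_A + q_G) = 0.
Arcadia's profit: π_A = (200 - 3Q)q_A - (35q_A). Setting ∂π_A/∂q_A = 0: 165 - 6q_A - 3(q_W + q_G) = 0.
Granite's profit: π_G = (200 - 3Q)q_G - (8q_G). Setting ∂π_G/∂q_G = 0: 192 - 6q_G - 3(q_W + q_A) = 0.
Summing all 3 equations gives 542 − 12Q = 0, hence Q = 271/6.
Back-substituting: q_W = (185 − 271/2)/3 = 33/2, q_A = (165 − 271/2)/3 = 59/6, q_G = (192 − 271/2)/3 = 113/6.
Total output Q = 271/6, so price P = 200 - 3·(271/6) = 129/2.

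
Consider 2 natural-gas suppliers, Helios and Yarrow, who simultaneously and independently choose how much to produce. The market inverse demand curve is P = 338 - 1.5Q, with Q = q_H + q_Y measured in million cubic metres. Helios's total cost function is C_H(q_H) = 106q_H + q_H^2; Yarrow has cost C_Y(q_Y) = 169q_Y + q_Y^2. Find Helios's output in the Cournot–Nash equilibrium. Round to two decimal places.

39.85

Helios's profit: π_H = (338 - 1.5Q)q_H - (106q_H + q_H²). Setting ∂π_H/∂q_H = 0: 232 - 5q_H - (3/2)(q_Y) = 0.
Yarrow's profit: π_Y = (338 - 1.5Q)q_Y - (169q_Y + q_Y²). Setting ∂π_Y/∂q_Y = 0: 169 - 5q_Y - (3/2)(q_H) = 0.
So q_H = (232 - (3/2)q_Y)/5 and q_Y = (169 - (3/2)q_H)/5.
Substituting one into the other gives q_H = 518/13 and q_Y = 284/13.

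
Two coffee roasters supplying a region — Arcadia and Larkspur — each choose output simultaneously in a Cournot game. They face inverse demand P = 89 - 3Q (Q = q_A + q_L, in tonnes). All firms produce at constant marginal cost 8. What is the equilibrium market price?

A representative firm's profit is π_i = q_i(89 - 3Q) - 8q_i.
Setting ∂π_i/∂q_i = 0 with rivals' quantities fixed: 81 - 6q_i - 3q_j = 0.
With identical firms every q_j equals q_i, so q_j = q_i and 81 = 9q_i, giving q_i = 9.
Total output Q = 18, so price P = 89 - 3·18 = 35.

35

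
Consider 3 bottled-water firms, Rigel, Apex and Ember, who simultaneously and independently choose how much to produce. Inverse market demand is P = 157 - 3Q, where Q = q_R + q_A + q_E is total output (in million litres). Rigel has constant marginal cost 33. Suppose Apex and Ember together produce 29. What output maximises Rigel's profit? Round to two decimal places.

6.17

With rivals' combined output fixed at 29, Rigel's profit is π_R = (157 - 3·29 - 3q_R)q_R - (33q_R) = (70 - 3q_R)q_R - (33q_R).
∂π_R/∂q_R = 37 - 6q_R = 0, so q_R = 37/6.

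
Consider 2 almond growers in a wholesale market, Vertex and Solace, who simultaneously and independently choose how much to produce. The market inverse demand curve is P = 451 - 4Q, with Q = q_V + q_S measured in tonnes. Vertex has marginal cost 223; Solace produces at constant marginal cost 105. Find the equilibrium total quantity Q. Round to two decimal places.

47.83

Vertex's profit: π_V = (451 - 4Q)q_V - (223q_V). Setting ∂π_V/∂q_V = 0: 228 - 8q_V - 4(q_S) = 0.
Solace's first-order condition: 346 - 8q_S - 4(q_V) = 0.
So q_V = (228 - 4q_S)/8 and q_S = (346 - 4q_V)/8.
Substituting one into the other gives q_V = 55/6 and q_S = 116/3.
Total output Q = 55/6 + 116/3 = 287/6.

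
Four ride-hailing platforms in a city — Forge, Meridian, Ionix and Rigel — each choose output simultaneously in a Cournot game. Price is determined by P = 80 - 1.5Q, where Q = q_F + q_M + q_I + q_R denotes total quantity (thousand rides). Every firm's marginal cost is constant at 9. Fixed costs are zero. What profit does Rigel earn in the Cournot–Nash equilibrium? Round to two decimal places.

A representative firm's profit is π_i = q_i(80 - 1.5Q) - 9q_i.
First-order condition (treating rivals' output as given): 71 - 3q_i - (3/2)·Σ_{j≠i} q_j = 0.
With identical firms every q_j equals q_i, so Σ_{j≠i} q_j = 3q_i and 71 = (15/2)q_i, giving q_i = 142/15.
Price P = 80 - (3/2)·(568/15) = 116/5.
Rigel's profit: (116/5 - 9)·(142/15) = 134.4267.

134.43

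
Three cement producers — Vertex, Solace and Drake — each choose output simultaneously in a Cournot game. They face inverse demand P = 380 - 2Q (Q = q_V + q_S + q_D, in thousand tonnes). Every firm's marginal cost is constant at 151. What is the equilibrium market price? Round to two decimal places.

A representative firm's profit is π_i = q_i(380 - 2Q) - 151q_i.
First-order condition (treating rivals' output as given): 229 - 4q_i - 2·Σ_{j≠i} q_j = 0.
By symmetry each firm produces the same amount; substituting Σ_{j≠i} q_j = 2q_i yields q_i = 229/8.
Total output Q = 687/8, so price P = 380 - 2·(687/8) = 833/4.

208.25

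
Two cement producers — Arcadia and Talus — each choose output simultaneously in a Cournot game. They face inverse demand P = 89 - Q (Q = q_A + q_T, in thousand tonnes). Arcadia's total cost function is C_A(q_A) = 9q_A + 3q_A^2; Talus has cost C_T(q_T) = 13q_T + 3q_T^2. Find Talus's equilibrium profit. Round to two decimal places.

Arcadia's profit: π_A = (89 - Q)q_A - (9q_A + 3q_A²). Setting ∂π_A/∂q_A = 0: 80 - 8q_A - (q_T) = 0.
Talus's profit: π_T = (89 - Q)q_T - (13q_T + 3q_T²). Setting ∂π_T/∂q_T = 0: 76 - 8q_T - (q_A) = 0.
Rearranging gives the reaction functions q_A = (80 - q_T)/8 and q_T = (76 - q_A)/8.
Substituting one into the other gives q_A = 188/21 and q_T = 176/21.
Price P = 89 - 52/3 = 215/3.
Talus's profit: (215/3)·(176/21) - 13·(176/21) - 3(176/21)² = 280.9615.

280.96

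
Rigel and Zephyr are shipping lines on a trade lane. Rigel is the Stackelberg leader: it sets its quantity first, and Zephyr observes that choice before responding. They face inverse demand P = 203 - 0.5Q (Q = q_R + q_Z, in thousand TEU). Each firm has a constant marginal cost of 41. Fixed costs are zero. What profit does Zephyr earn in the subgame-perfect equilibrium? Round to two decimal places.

3280.50

Solve by backward induction. Given q_R, the follower Zephyr maximises π_Z = (203 - (1/2)q_R - (1/2)q_Z)q_Z - 41q_Z.
Follower FOC: 162 - (1/2)q_R - q_Z = 0, so q_Z(q_R) = (162 - (1/2)q_R).
The leader anticipates this reaction. Substituting into P = 203 - 0.5Q gives P = 122 - (1/4)q_R, so π_R = (122 - (1/4)q_R)q_R - 41q_R.
The leader's first-order condition 81 - (1/2)q_R = 0 yields q_R = 162.
Then q_Z = (162 - (1/2)·162) = 81.
Price P = 203 - (1/2)·243 = 163/2.
Zephyr's profit: (163/2 - 41)·81 = 3280.5000.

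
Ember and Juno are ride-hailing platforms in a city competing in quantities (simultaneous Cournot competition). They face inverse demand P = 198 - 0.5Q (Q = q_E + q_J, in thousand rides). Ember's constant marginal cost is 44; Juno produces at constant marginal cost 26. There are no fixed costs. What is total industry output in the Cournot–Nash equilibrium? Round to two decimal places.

217.33

Ember's profit: π_E = (198 - 0.5Q)q_E - (44q_E). Setting ∂π_E/∂q_E = 0: 154 - q_E - (1/2)(q_J) = 0.
Juno's first-order condition: 172 - q_J - (1/2)(q_E) = 0.
Best responses: q_E = (154 - (1/2)q_J), q_J = (172 - (1/2)q_E).
Substituting one into the other gives q_E = 272/3 and q_J = 380/3.
Total output Q = 272/3 + 380/3 = 652/3.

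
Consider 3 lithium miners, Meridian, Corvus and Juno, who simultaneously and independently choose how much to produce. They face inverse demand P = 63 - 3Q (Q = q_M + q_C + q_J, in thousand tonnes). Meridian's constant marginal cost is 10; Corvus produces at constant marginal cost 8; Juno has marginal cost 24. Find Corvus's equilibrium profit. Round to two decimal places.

111.02

Meridian's profit: π_M = (63 - 3Q)q_M - (10q_M). Setting ∂π_M/∂q_M = 0: 53 - 6q_M - 3(q_C + q_J) = 0.
Corvus's profit: π_C = (63 - 3Q)q_C - (8q_C). Setting ∂π_C/∂q_C = 0: 55 - 6q_C - 3(q_M + q_J) = 0.
Juno's first-order condition: 39 - 6q_J - 3(q_M + q_C) = 0.
Adding the 3 first-order conditions: 147 − 12Q = 0, so Q = 49/4.
Back-substituting: q_M = (53 − 147/4)/3 = 65/12, q_C = (55 − 147/4)/3 = 73/12, q_J = (39 − 147/4)/3 = 3/4.
Price P = 63 - 3·(49/4) = 105/4.
Corvus's profit: (105/4 - 8)·(73/12) = 111.0208.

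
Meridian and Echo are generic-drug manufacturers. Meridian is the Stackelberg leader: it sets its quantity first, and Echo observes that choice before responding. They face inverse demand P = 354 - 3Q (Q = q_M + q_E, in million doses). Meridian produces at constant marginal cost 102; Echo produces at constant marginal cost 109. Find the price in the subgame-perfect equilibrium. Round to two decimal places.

166.75

Solve by backward induction. Given q_M, the follower Echo maximises π_E = (354 - 3q_M - 3q_E)q_E - 109q_E.
Follower FOC: 245 - 3q_M - 6q_E = 0, so q_E(q_M) = (245 - 3q_M)/6.
The leader anticipates this reaction. Substituting into P = 354 - 3Q gives P = 463/2 - (3/2)q_M, so π_M = (463/2 - (3/2)q_M)q_M - 102q_M.
Leader FOC: 259/2 - 3q_M = 0, so q_M = 259/6.
Then q_E = (245 - 3·(259/6))/6 = 77/4.
Total output Q = 749/12, so price P = 354 - 3·(749/12) = 667/4.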